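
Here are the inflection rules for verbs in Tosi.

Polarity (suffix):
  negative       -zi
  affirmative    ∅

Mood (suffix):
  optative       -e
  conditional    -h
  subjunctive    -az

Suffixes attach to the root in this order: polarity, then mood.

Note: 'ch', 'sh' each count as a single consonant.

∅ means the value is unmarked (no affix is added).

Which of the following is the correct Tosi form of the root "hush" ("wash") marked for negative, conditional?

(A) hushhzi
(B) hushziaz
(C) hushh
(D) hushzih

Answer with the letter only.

Attach polarity negative -zi → hushzi.
Attach mood conditional -h → hushzih.
So the correct form is hushzih, option (D).
(A) hushhzi is wrong: it has the affixes in the wrong order.
(C) hushh is wrong: it uses affirmative instead of negative for polarity.
(B) hushziaz is wrong: it uses subjunctive instead of conditional for mood.

D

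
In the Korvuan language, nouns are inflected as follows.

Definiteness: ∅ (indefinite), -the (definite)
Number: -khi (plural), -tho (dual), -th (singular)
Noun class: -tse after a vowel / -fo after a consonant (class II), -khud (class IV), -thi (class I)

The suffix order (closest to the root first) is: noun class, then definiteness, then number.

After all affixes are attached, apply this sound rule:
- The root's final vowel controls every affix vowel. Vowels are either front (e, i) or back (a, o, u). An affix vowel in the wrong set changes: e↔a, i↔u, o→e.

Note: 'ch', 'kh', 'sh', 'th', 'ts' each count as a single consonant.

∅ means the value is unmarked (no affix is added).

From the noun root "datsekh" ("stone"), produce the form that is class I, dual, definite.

Attach noun class class I -thi → datsekhthi.
Attach definiteness definite -the → datsekhthithe.
Attach number dual -tho → datsekhthithetho.
Apply vowel harmony: datsekhthithetho → datsekhthithethe.

datsekhthithethe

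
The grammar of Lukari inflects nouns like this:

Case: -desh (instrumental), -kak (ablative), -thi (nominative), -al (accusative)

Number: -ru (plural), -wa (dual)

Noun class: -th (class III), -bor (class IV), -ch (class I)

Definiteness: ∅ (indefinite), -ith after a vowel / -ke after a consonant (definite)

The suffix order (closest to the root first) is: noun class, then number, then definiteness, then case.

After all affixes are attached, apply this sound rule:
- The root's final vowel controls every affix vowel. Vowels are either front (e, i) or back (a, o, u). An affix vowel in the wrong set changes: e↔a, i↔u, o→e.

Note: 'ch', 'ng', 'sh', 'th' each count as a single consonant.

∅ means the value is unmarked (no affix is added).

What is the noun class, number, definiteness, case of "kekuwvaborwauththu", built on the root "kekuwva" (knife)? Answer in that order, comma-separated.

class IV, dual, definite, nominative

Segment: kekuwva-bor-wa-ith-thi.
noun class: -bor → class IV.
number: -wa → dual.
definiteness: -ith/ke → definite.
case: -thi → nominative.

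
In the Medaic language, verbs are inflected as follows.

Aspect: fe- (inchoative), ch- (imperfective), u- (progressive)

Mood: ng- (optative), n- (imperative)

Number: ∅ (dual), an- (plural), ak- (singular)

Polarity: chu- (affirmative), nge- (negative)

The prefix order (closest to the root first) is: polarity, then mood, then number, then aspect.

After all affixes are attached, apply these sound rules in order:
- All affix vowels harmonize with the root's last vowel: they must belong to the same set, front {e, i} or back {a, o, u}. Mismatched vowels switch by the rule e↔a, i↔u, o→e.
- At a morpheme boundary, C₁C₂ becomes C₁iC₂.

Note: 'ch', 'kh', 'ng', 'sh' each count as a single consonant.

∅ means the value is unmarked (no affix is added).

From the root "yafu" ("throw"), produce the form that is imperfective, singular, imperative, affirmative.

Attach polarity affirmative chu- → chuyafu.
Attach mood imperative n- → nchuyafu.
Attach number singular ak- → aknchuyafu.
Attach aspect imperfective ch- → chaknchuyafu.
Vowel harmony: no change.
Apply epenthesis: chaknchuyafu → chakinichuyafu.

chakinichuyafu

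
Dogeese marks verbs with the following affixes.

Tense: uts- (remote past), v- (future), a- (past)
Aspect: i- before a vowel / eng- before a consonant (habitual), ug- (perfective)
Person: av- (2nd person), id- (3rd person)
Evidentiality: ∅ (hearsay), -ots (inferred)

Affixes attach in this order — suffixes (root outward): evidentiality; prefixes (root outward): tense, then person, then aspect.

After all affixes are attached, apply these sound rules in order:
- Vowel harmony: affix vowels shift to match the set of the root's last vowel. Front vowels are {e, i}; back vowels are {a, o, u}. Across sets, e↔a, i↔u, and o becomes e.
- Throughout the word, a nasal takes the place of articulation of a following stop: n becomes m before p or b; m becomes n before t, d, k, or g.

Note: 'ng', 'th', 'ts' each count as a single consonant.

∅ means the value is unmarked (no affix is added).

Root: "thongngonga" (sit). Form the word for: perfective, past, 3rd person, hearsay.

Attach tense past a- → athongngonga.
Attach person 3rd person id- → idathongngonga.
evidentiality = hearsay: zero marking, form stays idathongngonga.
Attach aspect perfective ug- → ugidathongngonga.
Apply vowel harmony: ugidathongngonga → ugudathongngonga.
Nasal assimilation: no change.

ugudathongngonga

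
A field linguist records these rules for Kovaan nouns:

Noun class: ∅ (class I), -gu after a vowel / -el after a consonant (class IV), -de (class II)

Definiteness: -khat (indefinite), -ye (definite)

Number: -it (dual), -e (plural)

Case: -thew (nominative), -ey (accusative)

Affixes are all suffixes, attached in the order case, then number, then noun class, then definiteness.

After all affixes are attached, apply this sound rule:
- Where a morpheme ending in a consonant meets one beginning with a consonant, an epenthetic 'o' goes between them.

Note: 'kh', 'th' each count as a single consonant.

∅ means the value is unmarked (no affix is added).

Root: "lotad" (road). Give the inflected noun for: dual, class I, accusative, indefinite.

lotadeyitokhat

Attach case accusative -ey → lotadey.
Attach number dual -it → lotadeyit.
noun class = class I: zero marking, form stays lotadeyit.
Attach definiteness indefinite -khat → lotadeyitkhat.
Apply epenthesis: lotadeyitkhat → lotadeyitokhat.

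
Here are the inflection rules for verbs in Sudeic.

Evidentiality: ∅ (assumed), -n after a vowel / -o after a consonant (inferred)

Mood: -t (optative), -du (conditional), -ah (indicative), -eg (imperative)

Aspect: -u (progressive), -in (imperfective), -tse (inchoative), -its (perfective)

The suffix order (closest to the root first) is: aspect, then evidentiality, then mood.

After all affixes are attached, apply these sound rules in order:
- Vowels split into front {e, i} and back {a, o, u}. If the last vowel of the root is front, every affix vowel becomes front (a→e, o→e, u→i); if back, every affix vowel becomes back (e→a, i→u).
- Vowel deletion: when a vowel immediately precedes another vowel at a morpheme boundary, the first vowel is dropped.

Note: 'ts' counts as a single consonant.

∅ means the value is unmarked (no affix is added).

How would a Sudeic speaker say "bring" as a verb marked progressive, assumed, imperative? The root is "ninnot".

Attach aspect progressive -u → ninnotu.
evidentiality = assumed: zero marking, form stays ninnotu.
Attach mood imperative -eg → ninnotueg.
Apply vowel harmony: ninnotueg → ninnotuag.
Apply vowel deletion: ninnotuag → ninnotag.

ninnotag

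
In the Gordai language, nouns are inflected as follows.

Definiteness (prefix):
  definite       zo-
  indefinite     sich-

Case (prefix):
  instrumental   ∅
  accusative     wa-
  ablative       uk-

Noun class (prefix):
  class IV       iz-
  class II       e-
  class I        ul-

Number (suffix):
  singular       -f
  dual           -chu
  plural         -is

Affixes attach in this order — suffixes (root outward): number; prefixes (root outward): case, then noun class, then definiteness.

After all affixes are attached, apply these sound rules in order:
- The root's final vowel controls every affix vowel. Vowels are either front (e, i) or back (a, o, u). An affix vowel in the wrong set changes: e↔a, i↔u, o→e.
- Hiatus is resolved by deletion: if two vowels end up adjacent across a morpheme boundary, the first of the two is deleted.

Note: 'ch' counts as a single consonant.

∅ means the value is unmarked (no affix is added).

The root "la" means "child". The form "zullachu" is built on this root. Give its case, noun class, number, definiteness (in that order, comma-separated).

instrumental, class I, dual, definite

Segment: zo-ul-la-chu.
case: ∅ → instrumental.
noun class: ul- → class I.
number: -chu → dual.
definiteness: zo- → definite.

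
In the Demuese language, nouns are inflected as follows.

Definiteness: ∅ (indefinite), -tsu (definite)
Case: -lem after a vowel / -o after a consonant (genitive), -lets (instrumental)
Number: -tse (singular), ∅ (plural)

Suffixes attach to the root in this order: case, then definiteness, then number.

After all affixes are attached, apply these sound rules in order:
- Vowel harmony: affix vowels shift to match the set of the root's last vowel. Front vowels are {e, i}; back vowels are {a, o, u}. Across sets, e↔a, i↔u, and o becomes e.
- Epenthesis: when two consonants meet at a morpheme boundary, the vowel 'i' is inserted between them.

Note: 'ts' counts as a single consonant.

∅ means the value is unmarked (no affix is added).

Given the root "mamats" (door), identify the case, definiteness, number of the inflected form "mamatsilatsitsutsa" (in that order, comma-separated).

Segment: mamats-lets-tsu-tse.
case: -lets → instrumental.
definiteness: -tsu → definite.
number: -tse → singular.

instrumental, definite, singular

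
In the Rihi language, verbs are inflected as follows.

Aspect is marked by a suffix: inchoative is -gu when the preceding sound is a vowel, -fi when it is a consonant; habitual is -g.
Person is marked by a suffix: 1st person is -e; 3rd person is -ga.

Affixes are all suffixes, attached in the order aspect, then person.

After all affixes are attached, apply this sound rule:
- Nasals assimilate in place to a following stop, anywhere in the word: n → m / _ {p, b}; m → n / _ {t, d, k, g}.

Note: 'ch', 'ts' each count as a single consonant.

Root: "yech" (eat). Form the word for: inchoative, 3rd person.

Attach aspect inchoative -fi (after consonant 'ch') → yechfi.
Attach person 3rd person -ga → yechfiga.
Nasal assimilation: no change.

yechfiga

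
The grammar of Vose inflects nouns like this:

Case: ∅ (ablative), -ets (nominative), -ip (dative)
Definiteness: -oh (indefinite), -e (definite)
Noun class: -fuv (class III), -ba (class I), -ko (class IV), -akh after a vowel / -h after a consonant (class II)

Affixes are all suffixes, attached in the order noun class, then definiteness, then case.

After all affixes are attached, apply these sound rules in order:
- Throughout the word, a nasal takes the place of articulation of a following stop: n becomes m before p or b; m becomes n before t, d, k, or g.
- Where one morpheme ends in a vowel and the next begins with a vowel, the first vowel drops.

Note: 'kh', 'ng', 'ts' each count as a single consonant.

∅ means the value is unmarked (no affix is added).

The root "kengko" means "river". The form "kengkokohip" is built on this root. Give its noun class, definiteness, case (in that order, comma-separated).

Segment: kengko-ko-oh-ip.
noun class: -ko → class IV.
definiteness: -oh → indefinite.
case: -ip → dative.

class IV, indefinite, dative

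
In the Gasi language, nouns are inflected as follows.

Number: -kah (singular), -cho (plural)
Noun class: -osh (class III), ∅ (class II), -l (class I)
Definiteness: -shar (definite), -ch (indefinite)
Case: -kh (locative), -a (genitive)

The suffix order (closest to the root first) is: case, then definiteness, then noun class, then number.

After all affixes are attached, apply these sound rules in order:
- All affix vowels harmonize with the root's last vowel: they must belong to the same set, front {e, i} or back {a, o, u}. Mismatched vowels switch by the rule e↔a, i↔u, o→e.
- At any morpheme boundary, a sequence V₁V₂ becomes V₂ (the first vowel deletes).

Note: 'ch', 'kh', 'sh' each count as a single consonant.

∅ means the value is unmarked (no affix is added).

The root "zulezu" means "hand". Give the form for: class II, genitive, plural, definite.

zulezasharcho

Attach case genitive -a → zulezua.
Attach definiteness definite -shar → zulezuashar.
noun class = class II: zero marking, form stays zulezuashar.
Attach number plural -cho → zulezuasharcho.
Vowel harmony: no change.
Apply vowel deletion: zulezuasharcho → zulezasharcho.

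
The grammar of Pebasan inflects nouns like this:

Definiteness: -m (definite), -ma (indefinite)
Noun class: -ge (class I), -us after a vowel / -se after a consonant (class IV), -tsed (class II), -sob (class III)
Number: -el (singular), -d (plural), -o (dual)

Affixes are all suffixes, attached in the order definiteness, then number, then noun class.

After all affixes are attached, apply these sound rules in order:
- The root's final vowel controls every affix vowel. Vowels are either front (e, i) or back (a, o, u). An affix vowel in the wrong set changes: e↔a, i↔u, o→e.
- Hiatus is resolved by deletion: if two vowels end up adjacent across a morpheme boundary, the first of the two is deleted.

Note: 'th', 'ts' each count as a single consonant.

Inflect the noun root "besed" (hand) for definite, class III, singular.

besedmelseb

Attach definiteness definite -m → besedm.
Attach number singular -el → besedmel.
Attach noun class class III -sob → besedmelsob.
Apply vowel harmony: besedmelsob → besedmelseb.
Vowel deletion: no change.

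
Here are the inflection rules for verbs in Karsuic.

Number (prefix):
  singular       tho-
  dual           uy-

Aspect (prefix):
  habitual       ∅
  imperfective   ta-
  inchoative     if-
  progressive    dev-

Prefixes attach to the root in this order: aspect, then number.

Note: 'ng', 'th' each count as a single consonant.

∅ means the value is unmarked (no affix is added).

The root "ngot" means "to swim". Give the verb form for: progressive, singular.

thodevngot

Attach aspect progressive dev- → devngot.
Attach number singular tho- → thodevngot.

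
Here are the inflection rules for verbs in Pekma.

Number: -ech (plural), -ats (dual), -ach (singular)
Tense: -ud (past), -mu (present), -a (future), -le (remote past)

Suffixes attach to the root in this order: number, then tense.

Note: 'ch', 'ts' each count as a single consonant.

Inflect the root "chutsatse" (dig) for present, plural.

Attach number plural -ech → chutsatseech.
Attach tense present -mu → chutsatseechmu.

chutsatseechmu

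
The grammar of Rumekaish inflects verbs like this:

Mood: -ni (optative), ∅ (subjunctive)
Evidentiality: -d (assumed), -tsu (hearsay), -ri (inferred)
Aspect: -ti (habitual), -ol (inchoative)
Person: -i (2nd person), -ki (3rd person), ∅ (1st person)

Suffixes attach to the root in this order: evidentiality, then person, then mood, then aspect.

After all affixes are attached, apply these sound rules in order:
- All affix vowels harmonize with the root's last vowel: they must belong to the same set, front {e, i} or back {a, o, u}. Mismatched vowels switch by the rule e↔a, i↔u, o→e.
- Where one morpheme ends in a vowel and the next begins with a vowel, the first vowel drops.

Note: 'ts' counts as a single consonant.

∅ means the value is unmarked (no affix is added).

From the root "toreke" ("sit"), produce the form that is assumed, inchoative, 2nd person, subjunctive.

torekedel

Attach evidentiality assumed -d → toreked.
Attach person 2nd person -i → torekedi.
mood = subjunctive: zero marking, form stays torekedi.
Attach aspect inchoative -ol → torekediol.
Apply vowel harmony: torekediol → torekediel.
Apply vowel deletion: torekediel → torekedel.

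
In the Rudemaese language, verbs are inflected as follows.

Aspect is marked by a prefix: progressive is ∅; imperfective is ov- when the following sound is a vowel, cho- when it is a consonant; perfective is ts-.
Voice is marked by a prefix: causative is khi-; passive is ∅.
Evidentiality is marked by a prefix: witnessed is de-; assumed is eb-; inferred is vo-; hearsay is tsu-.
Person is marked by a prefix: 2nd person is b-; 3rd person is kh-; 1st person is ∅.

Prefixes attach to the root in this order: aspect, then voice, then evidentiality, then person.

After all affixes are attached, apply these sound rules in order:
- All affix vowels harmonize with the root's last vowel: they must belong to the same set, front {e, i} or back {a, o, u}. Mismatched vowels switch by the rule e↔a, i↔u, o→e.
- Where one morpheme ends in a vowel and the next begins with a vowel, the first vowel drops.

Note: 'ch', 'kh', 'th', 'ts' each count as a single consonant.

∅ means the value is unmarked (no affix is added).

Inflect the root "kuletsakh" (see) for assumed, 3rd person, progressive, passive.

khabkuletsakh

aspect = progressive: zero marking, form stays kuletsakh.
voice = passive: zero marking, form stays kuletsakh.
Attach evidentiality assumed eb- → ebkuletsakh.
Attach person 3rd person kh- → khebkuletsakh.
Apply vowel harmony: khebkuletsakh → khabkuletsakh.
Vowel deletion: no change.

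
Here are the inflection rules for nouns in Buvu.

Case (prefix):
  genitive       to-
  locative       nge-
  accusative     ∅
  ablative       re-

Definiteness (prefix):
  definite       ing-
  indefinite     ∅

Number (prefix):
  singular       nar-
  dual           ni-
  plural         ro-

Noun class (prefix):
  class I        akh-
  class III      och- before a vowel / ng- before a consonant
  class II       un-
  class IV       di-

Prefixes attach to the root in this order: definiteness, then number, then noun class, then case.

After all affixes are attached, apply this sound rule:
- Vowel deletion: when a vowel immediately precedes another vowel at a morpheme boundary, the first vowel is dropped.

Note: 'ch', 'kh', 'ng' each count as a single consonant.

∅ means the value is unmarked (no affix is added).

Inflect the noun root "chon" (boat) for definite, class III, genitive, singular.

Attach definiteness definite ing- → ingchon.
Attach number singular nar- → naringchon.
Attach noun class class III ng- (before consonant 'n') → ngnaringchon.
Attach case genitive to- → tongnaringchon.
Vowel deletion: no change.

tongnaringchon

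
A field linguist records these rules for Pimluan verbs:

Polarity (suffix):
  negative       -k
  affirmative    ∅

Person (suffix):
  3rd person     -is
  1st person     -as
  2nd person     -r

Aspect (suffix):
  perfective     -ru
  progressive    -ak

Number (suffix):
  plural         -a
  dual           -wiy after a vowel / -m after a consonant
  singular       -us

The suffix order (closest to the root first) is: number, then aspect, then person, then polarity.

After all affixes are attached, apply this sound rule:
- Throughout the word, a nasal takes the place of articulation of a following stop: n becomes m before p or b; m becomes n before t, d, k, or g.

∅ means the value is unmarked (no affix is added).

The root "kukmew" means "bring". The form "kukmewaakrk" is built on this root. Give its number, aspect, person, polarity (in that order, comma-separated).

plural, progressive, 2nd person, negative

Segment: kukmew-a-ak-r-k.
number: -a → plural.
aspect: -ak → progressive.
person: -r → 2nd person.
polarity: -k → negative.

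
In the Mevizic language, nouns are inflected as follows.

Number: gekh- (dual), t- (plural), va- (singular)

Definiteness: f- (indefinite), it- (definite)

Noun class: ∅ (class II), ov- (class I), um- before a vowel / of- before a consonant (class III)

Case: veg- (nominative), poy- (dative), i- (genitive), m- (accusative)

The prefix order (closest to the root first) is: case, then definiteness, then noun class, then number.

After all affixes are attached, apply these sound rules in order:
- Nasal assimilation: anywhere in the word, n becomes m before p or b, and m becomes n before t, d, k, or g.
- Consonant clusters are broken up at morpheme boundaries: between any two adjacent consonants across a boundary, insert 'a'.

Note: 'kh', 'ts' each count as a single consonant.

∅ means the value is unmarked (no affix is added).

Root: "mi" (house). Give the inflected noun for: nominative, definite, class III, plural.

tumitavegami

Attach case nominative veg- → vegmi.
Attach definiteness definite it- → itvegmi.
Attach noun class class III um- (before vowel 'i') → umitvegmi.
Attach number plural t- → tumitvegmi.
Nasal assimilation: no change.
Apply epenthesis: tumitvegmi → tumitavegami.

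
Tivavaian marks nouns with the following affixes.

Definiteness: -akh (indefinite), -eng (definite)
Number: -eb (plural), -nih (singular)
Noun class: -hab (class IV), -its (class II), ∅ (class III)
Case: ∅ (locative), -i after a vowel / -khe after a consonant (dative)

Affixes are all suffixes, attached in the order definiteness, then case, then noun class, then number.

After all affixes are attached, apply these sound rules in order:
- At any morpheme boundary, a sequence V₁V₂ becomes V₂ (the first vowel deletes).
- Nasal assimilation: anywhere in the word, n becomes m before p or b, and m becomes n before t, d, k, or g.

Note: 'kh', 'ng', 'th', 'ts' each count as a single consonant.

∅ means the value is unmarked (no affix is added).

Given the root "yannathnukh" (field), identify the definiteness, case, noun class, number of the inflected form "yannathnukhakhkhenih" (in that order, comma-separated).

Segment: yannathnukh-akh-khe-nih.
definiteness: -akh → indefinite.
case: -i/khe → dative.
noun class: ∅ → class III.
number: -nih → singular.

indefinite, dative, class III, singular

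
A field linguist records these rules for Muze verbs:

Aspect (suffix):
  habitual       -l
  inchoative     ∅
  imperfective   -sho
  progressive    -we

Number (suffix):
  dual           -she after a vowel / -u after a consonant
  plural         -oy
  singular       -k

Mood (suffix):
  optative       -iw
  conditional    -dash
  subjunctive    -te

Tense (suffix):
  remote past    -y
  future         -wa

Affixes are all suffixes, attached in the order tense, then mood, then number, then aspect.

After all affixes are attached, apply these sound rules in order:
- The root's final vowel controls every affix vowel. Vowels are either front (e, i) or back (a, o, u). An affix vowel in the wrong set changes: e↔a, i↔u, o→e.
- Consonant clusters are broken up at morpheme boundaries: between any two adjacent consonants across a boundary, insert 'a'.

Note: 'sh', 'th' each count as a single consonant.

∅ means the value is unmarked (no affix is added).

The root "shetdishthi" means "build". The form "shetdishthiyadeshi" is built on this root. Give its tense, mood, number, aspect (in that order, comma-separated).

Segment: shetdishthi-y-dash-u.
tense: -y → remote past.
mood: -dash → conditional.
number: -she/u → dual.
aspect: ∅ → inchoative.

remote past, conditional, dual, inchoative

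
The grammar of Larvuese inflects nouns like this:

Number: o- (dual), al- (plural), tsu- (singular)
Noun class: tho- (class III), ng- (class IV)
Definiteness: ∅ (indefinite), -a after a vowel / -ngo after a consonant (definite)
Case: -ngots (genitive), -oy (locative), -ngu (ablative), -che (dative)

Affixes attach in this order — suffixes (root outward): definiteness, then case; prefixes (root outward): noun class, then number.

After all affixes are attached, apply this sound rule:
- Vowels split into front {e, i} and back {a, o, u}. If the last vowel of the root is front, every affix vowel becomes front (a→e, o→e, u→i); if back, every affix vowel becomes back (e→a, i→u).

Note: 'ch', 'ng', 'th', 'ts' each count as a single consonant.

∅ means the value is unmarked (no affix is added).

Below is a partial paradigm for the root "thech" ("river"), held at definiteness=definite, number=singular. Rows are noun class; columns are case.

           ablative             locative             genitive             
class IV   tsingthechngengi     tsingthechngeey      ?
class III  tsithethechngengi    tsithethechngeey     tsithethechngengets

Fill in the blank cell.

tsingthechngengets

Attach definiteness definite -ngo (after consonant 'ch') → thechngo.
Attach noun class class IV ng- → ngthechngo.
Attach number singular tsu- → tsungthechngo.
Attach case genitive -ngots → tsungthechngongots.
Apply vowel harmony: tsungthechngongots → tsingthechngengets.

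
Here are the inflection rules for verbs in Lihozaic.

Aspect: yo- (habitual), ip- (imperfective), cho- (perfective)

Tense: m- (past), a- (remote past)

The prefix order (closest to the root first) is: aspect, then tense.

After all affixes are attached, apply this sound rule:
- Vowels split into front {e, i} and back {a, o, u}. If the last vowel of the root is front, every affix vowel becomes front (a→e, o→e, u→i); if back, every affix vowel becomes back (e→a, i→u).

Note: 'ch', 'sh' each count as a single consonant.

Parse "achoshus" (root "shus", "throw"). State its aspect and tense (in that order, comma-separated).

Segment: a-cho-shus.
aspect: cho- → perfective.
tense: a- → remote past.

perfective, remote past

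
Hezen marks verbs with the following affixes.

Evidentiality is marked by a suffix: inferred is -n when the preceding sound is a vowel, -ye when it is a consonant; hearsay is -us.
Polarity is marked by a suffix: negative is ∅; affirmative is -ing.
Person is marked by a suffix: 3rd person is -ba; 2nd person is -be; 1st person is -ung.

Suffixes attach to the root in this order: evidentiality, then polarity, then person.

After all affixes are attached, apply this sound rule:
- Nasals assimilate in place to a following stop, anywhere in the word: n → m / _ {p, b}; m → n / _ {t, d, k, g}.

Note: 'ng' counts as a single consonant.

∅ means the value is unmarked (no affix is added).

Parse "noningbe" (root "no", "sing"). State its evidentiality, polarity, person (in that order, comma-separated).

inferred, affirmative, 2nd person

Segment: no-n-ing-be.
evidentiality: -n/ye → inferred.
polarity: -ing → affirmative.
person: -be → 2nd person.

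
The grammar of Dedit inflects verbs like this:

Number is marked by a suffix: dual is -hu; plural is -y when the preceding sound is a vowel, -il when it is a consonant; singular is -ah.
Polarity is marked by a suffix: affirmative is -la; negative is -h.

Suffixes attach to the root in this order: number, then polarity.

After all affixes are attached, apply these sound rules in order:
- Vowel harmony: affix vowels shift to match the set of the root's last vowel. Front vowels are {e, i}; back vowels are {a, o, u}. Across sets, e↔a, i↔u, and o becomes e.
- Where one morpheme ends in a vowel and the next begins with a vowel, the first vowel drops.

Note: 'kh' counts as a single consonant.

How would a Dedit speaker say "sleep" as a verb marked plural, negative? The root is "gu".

guyh

Attach number plural -y (after vowel 'u') → guy.
Attach polarity negative -h → guyh.
Vowel harmony: no change.
Vowel deletion: no change.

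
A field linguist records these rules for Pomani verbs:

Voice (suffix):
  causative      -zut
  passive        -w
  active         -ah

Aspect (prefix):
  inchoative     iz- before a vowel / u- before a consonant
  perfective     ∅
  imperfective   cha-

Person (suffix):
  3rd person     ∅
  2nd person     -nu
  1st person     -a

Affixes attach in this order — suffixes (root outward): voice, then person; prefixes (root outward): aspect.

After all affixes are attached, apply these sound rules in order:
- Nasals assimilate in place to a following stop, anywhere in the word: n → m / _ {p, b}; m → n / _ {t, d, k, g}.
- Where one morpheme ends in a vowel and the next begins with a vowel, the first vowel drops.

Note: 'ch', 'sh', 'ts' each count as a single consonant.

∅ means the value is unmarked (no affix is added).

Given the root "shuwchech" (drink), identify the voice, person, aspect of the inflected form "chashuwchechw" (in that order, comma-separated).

Segment: cha-shuwchech-w.
voice: -w → passive.
person: ∅ → 3rd person.
aspect: cha- → imperfective.

passive, 3rd person, imperfective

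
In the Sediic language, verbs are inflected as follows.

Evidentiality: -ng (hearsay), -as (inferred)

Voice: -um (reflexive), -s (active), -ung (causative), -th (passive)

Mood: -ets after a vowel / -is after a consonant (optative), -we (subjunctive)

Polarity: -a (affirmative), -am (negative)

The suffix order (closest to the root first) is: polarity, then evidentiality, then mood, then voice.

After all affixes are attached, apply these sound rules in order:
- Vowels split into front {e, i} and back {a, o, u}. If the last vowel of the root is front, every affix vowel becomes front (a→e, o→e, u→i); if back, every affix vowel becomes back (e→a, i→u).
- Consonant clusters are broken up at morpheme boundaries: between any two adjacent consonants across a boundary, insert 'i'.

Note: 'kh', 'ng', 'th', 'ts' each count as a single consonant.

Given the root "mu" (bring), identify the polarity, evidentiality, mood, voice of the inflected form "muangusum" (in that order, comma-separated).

affirmative, hearsay, optative, reflexive

Segment: mu-a-ng-is-um.
polarity: -a → affirmative.
evidentiality: -ng → hearsay.
mood: -ets/is → optative.
voice: -um → reflexive.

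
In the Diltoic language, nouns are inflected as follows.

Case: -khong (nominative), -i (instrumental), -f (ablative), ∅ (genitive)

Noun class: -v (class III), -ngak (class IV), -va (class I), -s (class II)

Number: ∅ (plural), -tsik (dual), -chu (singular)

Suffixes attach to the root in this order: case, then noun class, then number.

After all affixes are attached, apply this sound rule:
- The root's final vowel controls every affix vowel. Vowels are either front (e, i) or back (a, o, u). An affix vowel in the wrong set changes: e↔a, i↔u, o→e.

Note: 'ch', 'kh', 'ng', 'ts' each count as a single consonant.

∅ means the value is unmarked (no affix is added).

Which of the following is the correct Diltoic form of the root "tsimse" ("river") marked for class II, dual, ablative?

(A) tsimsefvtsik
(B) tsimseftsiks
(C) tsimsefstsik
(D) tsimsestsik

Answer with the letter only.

Attach case ablative -f → tsimsef.
Attach noun class class II -s → tsimsefs.
Attach number dual -tsik → tsimsefstsik.
Vowel harmony: no change.
So the correct form is tsimsefstsik, option (C).
(B) tsimseftsiks is wrong: it has the affixes in the wrong order.
(D) tsimsestsik is wrong: it uses genitive instead of ablative for case.
(A) tsimsefvtsik is wrong: it uses class III instead of class II for noun class.

C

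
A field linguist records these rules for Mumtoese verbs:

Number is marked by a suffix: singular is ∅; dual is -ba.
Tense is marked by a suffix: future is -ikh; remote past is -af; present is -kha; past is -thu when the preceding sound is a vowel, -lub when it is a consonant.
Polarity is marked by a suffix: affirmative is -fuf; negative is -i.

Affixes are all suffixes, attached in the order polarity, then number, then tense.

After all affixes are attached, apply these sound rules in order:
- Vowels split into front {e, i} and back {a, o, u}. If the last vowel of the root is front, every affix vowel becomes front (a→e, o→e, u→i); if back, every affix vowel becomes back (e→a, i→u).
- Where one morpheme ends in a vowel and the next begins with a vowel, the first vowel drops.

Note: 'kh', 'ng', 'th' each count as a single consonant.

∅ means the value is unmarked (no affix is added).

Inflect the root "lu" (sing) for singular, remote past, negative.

laf

Attach polarity negative -i → lui.
number = singular: zero marking, form stays lui.
Attach tense remote past -af → luiaf.
Apply vowel harmony: luiaf → luuaf.
Apply vowel deletion: luuaf → laf.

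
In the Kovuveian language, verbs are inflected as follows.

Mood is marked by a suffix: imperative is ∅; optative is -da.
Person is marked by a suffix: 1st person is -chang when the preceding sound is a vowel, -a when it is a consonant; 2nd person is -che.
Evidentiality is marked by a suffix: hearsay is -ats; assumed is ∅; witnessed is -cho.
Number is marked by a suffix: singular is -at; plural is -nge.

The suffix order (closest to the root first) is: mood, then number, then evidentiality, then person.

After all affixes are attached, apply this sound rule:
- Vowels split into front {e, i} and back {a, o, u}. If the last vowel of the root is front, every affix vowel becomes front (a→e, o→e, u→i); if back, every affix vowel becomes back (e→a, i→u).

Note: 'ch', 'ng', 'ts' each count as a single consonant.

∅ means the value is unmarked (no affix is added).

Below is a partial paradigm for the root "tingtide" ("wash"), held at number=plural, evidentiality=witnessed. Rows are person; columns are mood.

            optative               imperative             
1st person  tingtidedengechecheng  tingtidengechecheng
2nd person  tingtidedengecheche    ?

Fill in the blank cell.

tingtidengecheche

mood = imperative: zero marking, form stays tingtide.
Attach number plural -nge → tingtidenge.
Attach evidentiality witnessed -cho → tingtidengecho.
Attach person 2nd person -che → tingtidengechoche.
Apply vowel harmony: tingtidengechoche → tingtidengecheche.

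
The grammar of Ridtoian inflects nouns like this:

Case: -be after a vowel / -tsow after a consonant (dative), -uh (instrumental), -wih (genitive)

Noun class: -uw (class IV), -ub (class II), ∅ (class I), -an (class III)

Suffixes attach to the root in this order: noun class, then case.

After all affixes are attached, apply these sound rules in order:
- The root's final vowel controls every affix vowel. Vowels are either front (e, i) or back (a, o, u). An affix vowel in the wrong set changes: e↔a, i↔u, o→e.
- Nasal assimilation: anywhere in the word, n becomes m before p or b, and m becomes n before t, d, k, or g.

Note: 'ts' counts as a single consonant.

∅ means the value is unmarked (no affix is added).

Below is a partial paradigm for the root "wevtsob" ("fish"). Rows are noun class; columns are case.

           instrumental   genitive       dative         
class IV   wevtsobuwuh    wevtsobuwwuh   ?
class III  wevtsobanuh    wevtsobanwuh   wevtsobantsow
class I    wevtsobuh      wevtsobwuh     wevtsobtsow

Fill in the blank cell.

Attach noun class class IV -uw → wevtsobuw.
Attach case dative -tsow (after consonant 'w') → wevtsobuwtsow.
Vowel harmony: no change.
Nasal assimilation: no change.

wevtsobuwtsow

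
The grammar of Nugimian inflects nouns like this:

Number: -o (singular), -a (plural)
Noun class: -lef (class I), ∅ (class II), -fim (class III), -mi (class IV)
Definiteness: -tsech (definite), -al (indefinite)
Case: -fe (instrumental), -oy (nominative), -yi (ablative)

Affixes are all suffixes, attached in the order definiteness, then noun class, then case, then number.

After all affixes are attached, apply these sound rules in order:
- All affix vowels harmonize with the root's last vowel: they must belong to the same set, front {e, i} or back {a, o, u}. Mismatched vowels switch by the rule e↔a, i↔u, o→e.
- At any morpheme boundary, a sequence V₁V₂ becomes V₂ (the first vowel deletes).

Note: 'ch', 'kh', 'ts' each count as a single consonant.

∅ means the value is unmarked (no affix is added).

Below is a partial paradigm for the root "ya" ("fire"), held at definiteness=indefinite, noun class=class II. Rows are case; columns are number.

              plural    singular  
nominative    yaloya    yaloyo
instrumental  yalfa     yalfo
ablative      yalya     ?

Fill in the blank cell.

Attach definiteness indefinite -al → yaal.
noun class = class II: zero marking, form stays yaal.
Attach case ablative -yi → yaalyi.
Attach number singular -o → yaalyio.
Apply vowel harmony: yaalyio → yaalyuo.
Apply vowel deletion: yaalyuo → yalyo.

yalyo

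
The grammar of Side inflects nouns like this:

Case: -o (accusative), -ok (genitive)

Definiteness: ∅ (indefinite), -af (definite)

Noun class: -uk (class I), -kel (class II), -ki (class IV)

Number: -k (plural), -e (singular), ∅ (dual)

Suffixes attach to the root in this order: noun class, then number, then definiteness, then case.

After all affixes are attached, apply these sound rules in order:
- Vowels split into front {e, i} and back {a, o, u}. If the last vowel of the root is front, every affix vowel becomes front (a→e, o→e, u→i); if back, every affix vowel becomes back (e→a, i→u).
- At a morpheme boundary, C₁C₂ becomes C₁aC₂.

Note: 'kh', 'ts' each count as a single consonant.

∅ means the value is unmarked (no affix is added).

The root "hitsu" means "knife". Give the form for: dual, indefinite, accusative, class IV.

Attach noun class class IV -ki → hitsuki.
number = dual: zero marking, form stays hitsuki.
definiteness = indefinite: zero marking, form stays hitsuki.
Attach case accusative -o → hitsukio.
Apply vowel harmony: hitsukio → hitsukuo.
Epenthesis: no change.

hitsukuo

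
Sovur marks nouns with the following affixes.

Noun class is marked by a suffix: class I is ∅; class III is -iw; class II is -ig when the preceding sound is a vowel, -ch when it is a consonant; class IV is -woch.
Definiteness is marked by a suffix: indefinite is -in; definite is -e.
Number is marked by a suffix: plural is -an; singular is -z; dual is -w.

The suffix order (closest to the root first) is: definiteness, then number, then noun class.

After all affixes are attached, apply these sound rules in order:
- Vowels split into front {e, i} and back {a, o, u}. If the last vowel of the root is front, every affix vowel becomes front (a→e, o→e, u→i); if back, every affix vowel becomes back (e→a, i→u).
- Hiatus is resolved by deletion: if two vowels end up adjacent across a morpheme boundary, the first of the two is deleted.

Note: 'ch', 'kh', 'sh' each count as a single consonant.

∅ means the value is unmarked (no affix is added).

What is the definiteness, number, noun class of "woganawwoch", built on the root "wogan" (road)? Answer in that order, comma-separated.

definite, dual, class IV

Segment: wogan-e-w-woch.
definiteness: -e → definite.
number: -w → dual.
noun class: -woch → class IV.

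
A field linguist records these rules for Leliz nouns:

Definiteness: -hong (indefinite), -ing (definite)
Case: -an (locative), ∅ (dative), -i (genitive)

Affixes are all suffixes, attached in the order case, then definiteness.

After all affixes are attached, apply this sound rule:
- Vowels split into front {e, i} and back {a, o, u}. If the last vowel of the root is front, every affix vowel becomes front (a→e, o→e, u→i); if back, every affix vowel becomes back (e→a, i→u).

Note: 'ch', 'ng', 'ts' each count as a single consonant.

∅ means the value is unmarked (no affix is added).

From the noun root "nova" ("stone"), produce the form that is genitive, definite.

novauung

Attach case genitive -i → novai.
Attach definiteness definite -ing → novaiing.
Apply vowel harmony: novaiing → novauung.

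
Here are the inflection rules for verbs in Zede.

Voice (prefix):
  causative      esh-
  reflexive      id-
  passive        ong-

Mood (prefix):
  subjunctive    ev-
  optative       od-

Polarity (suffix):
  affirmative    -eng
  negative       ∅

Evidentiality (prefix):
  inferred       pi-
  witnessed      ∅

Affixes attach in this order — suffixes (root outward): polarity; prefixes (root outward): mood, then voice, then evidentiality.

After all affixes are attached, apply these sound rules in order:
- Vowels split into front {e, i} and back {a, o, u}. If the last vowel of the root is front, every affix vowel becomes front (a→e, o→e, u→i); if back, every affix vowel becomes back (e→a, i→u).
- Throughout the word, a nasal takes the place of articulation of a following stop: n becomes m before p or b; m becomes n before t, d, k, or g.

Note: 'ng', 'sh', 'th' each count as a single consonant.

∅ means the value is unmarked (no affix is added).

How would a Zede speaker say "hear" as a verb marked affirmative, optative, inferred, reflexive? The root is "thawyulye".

Attach mood optative od- → odthawyulye.
Attach voice reflexive id- → idodthawyulye.
Attach polarity affirmative -eng → idodthawyulyeeng.
Attach evidentiality inferred pi- → piidodthawyulyeeng.
Apply vowel harmony: piidodthawyulyeeng → piidedthawyulyeeng.
Nasal assimilation: no change.

piidedthawyulyeeng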